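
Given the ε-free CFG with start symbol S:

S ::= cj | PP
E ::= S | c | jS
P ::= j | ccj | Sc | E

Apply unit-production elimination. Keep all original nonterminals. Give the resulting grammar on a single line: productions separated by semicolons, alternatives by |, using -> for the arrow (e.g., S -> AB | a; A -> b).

Unit productions: E->S, P->E.
Unit pairs (A ⇒* B via units): (E,S), (P,E), (P,S).
S: inherits non-unit rules of {S} → PP | cj.
E: inherits non-unit rules of {E, S} → PP | c | cj | jS.
P: inherits non-unit rules of {E, P, S} → PP | Sc | c | ccj | cj | j | jS.

S -> PP | cj; E -> c | PP | cj | jS; P -> c | j | PP | Sc | cj | jS | ccj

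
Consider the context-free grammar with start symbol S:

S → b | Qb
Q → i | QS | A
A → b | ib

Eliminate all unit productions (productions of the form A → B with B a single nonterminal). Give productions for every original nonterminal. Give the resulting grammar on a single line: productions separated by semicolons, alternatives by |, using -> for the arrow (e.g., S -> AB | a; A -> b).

S -> b | Qb; A -> b | ib; Q -> b | i | QS | ib

Unit productions: Q->A.
Unit pairs (A ⇒* B via units): (Q,A).
S: inherits non-unit rules of {S} → Qb | b.
A: inherits non-unit rules of {A} → b | ib.
Q: inherits non-unit rules of {A, Q} → QS | b | i | ib.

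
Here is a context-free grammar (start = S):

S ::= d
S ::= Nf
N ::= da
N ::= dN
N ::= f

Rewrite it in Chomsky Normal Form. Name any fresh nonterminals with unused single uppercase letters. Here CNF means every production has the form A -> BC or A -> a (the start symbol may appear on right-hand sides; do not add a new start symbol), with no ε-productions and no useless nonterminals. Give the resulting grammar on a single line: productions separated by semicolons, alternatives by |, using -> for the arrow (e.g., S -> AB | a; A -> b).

No ε-productions.
No unit productions to eliminate.
TERM: introduce B -> a, A -> d, C -> f and substitute in every rule of length ≥2.

S -> d | NC; A -> d; B -> a; C -> f; N -> f | AB | AN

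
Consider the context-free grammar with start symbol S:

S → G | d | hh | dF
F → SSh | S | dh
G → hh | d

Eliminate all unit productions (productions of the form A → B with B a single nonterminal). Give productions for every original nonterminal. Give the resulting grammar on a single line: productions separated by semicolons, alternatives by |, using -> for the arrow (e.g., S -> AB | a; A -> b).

Unit productions: F->S, S->G.
Unit pairs (A ⇒* B via units): (F,G), (F,S), (S,G).
S: inherits non-unit rules of {G, S} → d | dF | hh.
F: inherits non-unit rules of {F, G, S} → SSh | d | dF | dh | hh.
G: inherits non-unit rules of {G} → d | hh.

S -> d | dF | hh; F -> d | dF | dh | hh | SSh; G -> d | hh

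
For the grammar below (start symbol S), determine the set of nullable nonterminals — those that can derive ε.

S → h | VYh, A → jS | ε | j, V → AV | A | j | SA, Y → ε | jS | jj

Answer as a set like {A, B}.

{A, V, Y}

Directly nullable (have an ε-rule): {A, Y}.
V is nullable via V -> A (every symbol on the right is already known nullable).
Not nullable: S — each has a terminal in every rule's right-hand side or depends on a non-nullable symbol.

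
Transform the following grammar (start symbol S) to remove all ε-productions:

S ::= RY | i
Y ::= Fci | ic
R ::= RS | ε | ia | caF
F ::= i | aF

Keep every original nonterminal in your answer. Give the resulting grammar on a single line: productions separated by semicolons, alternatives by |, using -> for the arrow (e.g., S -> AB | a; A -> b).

Nullable set: {R}.
S -> RY: R nullable, giving RY | Y.
Drop R -> ε.
R -> RS: R nullable, giving RS | S.
Unchanged (no nullable symbols): S -> i; F -> aF; F -> i; R -> caF; R -> ia; Y -> Fci; Y -> ic.

S -> Y | i | RY; F -> i | aF; R -> S | RS | ia | caF; Y -> ic | Fci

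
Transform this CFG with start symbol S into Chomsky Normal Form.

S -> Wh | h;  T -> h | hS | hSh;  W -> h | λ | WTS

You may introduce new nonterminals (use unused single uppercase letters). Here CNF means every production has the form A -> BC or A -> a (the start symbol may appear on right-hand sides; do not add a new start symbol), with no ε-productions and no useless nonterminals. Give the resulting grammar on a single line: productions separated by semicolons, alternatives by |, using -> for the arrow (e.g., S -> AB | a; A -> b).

Nullable: {W}; after ε-elimination: S -> h | Wh; T -> h | hS | hSh; W -> h | TS | WTS.
No unit productions to eliminate.
TERM: introduce A -> h and substitute in every rule of length ≥2.
BIN: T -> ASA becomes T -> AB, B -> SA; W -> WTS becomes W -> WC, C -> TS.

S -> h | WA; A -> h; B -> SA; C -> TS; T -> h | AB | AS; W -> h | TS | WC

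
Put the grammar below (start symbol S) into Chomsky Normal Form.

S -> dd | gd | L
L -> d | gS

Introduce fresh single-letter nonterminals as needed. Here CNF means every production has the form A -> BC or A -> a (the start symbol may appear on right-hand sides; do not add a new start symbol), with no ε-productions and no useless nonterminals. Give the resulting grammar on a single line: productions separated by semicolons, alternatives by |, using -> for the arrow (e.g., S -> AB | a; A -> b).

S -> d | AB | AS | BB; A -> g; B -> d

No ε-productions.
After unit-elimination: S -> d | dd | gS | gd; L -> d | gS.
TERM: introduce B -> d, A -> g and substitute in every rule of length ≥2.
Drop unreachable/unproductive: L.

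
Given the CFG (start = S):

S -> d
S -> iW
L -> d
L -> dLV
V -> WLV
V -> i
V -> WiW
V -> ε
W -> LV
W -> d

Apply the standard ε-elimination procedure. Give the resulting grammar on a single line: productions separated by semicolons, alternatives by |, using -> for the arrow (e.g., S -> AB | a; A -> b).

Nullable set: {V}.
L -> dLV: V nullable, giving dL | dLV.
Drop V -> ε.
V -> WLV: V nullable, giving WL | WLV.
W -> LV: V nullable, giving L | LV.
Unchanged (no nullable symbols): S -> d; S -> iW; L -> d; V -> WiW; V -> i; W -> d.

S -> d | iW; L -> d | dL | dLV; V -> i | WL | WLV | WiW; W -> L | d | LV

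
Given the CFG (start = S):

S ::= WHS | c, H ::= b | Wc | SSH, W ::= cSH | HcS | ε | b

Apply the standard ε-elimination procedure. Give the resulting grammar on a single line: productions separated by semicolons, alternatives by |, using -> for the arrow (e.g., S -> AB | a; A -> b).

S -> c | HS | WHS; H -> b | c | Wc | SSH; W -> b | HcS | cSH

Nullable set: {W}.
S -> WHS: W nullable, giving HS | WHS.
H -> Wc: W nullable, giving Wc | c.
Drop W -> ε.
Unchanged (no nullable symbols): S -> c; H -> SSH; H -> b; W -> HcS; W -> b; W -> cSH.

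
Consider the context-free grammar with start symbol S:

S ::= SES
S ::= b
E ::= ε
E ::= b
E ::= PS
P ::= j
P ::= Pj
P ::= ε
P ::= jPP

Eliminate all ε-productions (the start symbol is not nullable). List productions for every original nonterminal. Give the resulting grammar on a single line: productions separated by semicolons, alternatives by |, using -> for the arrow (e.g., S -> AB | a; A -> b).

S -> b | SS | SES; E -> S | b | PS; P -> j | Pj | jP | jPP

Nullable set: {E, P}.
S -> SES: E nullable, giving SES | SS.
Drop E -> ε.
E -> PS: P nullable, giving PS | S.
Drop P -> ε.
P -> Pj: P nullable, giving Pj | j.
P -> jPP: P, P nullable, giving j | jP | jPP.
Unchanged (no nullable symbols): S -> b; E -> b; P -> j.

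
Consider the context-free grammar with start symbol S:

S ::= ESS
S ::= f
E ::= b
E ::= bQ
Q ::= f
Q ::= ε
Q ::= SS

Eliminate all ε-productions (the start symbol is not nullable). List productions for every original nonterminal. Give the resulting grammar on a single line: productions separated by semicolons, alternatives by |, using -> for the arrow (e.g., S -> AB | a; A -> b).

S -> f | ESS; E -> b | bQ; Q -> f | SS

Nullable set: {Q}.
E -> bQ: Q nullable, giving b | bQ.
Drop Q -> ε.
Unchanged (no nullable symbols): S -> ESS; S -> f; E -> b; Q -> SS; Q -> f.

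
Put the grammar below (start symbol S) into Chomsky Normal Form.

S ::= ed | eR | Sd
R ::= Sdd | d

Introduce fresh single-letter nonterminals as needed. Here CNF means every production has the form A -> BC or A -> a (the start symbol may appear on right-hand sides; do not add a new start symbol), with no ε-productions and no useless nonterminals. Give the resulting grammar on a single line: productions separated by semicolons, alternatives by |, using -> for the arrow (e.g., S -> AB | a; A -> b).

No ε-productions.
No unit productions to eliminate.
TERM: introduce A -> d, B -> e and substitute in every rule of length ≥2.
BIN: R -> SAA becomes R -> SC, C -> AA.

S -> BA | BR | SA; A -> d; B -> e; C -> AA; R -> d | SC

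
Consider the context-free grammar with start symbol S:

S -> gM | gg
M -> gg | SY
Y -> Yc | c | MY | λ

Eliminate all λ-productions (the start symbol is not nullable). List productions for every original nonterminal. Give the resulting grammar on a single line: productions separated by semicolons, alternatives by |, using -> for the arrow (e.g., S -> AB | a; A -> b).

S -> gM | gg; M -> S | SY | gg; Y -> M | c | MY | Yc

Nullable set: {Y}.
M -> SY: Y nullable, giving S | SY.
Drop Y -> λ.
Y -> MY: Y nullable, giving M | MY.
Y -> Yc: Y nullable, giving Yc | c.
Unchanged (no nullable symbols): S -> gM; S -> gg; M -> gg; Y -> c.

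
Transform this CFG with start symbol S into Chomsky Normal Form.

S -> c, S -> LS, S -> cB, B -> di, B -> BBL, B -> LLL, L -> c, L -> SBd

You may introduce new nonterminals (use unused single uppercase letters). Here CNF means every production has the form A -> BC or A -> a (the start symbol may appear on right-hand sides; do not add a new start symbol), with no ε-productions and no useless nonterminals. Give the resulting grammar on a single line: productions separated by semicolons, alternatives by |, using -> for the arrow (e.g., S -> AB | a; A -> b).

S -> c | DB | LS; A -> d; B -> AC | BE | LF; C -> i; D -> c; E -> BL; F -> LL; G -> BA; L -> c | SG

No ε-productions.
No unit productions to eliminate.
TERM: introduce D -> c, A -> d, C -> i and substitute in every rule of length ≥2.
BIN: B -> BBL becomes B -> BE, E -> BL; B -> LLL becomes B -> LF, F -> LL; L -> SBA becomes L -> SG, G -> BA.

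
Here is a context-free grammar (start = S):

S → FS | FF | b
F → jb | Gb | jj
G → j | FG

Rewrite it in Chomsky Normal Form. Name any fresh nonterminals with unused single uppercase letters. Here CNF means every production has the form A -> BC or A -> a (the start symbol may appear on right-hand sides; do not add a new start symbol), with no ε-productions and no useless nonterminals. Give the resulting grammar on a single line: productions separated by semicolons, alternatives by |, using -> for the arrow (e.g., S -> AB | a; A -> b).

S -> b | FF | FS; A -> b; B -> j; F -> BA | BB | GA; G -> j | FG

No ε-productions.
No unit productions to eliminate.
TERM: introduce A -> b, B -> j and substitute in every rule of length ≥2.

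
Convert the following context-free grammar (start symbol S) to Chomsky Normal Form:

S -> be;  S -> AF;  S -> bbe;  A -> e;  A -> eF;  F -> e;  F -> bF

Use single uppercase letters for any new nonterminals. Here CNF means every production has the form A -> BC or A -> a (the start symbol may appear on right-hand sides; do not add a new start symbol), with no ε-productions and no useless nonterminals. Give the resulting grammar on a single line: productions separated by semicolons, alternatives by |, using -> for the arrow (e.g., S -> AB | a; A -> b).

No ε-productions.
No unit productions to eliminate.
TERM: introduce C -> b, B -> e and substitute in every rule of length ≥2.
BIN: S -> CCB becomes S -> CD, D -> CB.

S -> AF | CB | CD; A -> e | BF; B -> e; C -> b; D -> CB; F -> e | CF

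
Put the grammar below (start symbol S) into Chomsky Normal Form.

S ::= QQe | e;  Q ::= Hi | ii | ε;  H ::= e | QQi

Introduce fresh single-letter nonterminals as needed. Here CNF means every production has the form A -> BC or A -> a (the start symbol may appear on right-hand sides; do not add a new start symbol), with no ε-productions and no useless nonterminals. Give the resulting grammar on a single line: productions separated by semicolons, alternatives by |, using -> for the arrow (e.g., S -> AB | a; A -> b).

S -> e | QB | QD; A -> i; B -> e; C -> QA; D -> QB; H -> e | i | QA | QC; Q -> AA | HA

Nullable: {Q}; after ε-elimination: S -> e | Qe | QQe; H -> e | i | Qi | QQi; Q -> Hi | ii.
No unit productions to eliminate.
TERM: introduce B -> e, A -> i and substitute in every rule of length ≥2.
BIN: H -> QQA becomes H -> QC, C -> QA; S -> QQB becomes S -> QD, D -> QB.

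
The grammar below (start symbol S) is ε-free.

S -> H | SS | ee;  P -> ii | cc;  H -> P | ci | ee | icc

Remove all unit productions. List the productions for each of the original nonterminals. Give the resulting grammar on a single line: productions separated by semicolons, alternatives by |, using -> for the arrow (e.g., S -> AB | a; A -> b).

Unit productions: H->P, S->H.
Unit pairs (A ⇒* B via units): (H,P), (S,H), (S,P).
S: inherits non-unit rules of {H, P, S} → SS | cc | ci | ee | icc | ii.
H: inherits non-unit rules of {H, P} → cc | ci | ee | icc | ii.
P: inherits non-unit rules of {P} → cc | ii.

S -> SS | cc | ci | ee | ii | icc; H -> cc | ci | ee | ii | icc; P -> cc | ii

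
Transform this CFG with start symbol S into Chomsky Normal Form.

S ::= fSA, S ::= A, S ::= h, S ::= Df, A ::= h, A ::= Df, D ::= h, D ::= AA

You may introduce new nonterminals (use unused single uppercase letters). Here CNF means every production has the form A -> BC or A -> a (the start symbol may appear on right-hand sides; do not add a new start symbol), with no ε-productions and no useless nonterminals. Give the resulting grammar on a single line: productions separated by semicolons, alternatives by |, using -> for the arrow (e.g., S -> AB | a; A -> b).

No ε-productions.
After unit-elimination: S -> h | Df | fSA; A -> h | Df; D -> h | AA.
TERM: introduce B -> f and substitute in every rule of length ≥2.
BIN: S -> BSA becomes S -> BC, C -> SA.

S -> h | BC | DB; A -> h | DB; B -> f; C -> SA; D -> h | AA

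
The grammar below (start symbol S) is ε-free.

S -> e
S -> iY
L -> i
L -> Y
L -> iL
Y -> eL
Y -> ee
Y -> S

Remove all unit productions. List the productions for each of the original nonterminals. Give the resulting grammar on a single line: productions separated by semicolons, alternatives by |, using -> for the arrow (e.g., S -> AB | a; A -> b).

S -> e | iY; L -> e | i | eL | ee | iL | iY; Y -> e | eL | ee | iY

Unit productions: L->Y, Y->S.
Unit pairs (A ⇒* B via units): (L,S), (L,Y), (Y,S).
S: inherits non-unit rules of {S} → e | iY.
L: inherits non-unit rules of {L, S, Y} → e | eL | ee | i | iL | iY.
Y: inherits non-unit rules of {S, Y} → e | eL | ee | iY.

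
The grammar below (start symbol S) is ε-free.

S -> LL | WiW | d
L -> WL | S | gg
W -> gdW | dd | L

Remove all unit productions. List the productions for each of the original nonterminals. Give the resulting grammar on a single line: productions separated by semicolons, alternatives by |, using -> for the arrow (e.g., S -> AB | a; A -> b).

S -> d | LL | WiW; L -> d | LL | WL | gg | WiW; W -> d | LL | WL | dd | gg | WiW | gdW

Unit productions: L->S, W->L.
Unit pairs (A ⇒* B via units): (L,S), (W,L), (W,S).
S: inherits non-unit rules of {S} → LL | WiW | d.
L: inherits non-unit rules of {L, S} → LL | WL | WiW | d | gg.
W: inherits non-unit rules of {L, S, W} → LL | WL | WiW | d | dd | gdW | gg.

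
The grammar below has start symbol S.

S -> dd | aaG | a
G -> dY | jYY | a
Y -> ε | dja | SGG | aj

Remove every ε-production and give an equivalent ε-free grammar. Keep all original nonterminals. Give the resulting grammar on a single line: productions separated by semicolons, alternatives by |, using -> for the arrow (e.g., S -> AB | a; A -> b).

Nullable set: {Y}.
G -> dY: Y nullable, giving d | dY.
G -> jYY: Y, Y nullable, giving j | jY | jYY.
Drop Y -> ε.
Unchanged (no nullable symbols): S -> a; S -> aaG; S -> dd; G -> a; Y -> SGG; Y -> aj; Y -> dja.

S -> a | dd | aaG; G -> a | d | j | dY | jY | jYY; Y -> aj | SGG | dja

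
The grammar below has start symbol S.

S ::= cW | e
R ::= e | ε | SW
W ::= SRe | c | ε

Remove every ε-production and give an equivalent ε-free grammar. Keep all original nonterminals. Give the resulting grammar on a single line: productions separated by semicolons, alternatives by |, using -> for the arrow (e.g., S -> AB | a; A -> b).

S -> c | e | cW; R -> S | e | SW; W -> c | Se | SRe

Nullable set: {R, W}.
S -> cW: W nullable, giving c | cW.
Drop R -> ε.
R -> SW: W nullable, giving S | SW.
Drop W -> ε.
W -> SRe: R nullable, giving SRe | Se.
Unchanged (no nullable symbols): S -> e; R -> e; W -> c.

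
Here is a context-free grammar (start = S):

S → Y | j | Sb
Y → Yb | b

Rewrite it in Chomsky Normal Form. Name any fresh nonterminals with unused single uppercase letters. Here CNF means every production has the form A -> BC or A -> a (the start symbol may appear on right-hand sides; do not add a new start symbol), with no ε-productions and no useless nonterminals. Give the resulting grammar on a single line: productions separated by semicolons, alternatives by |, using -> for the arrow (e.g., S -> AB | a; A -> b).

S -> b | j | SA | YA; A -> b; Y -> b | YA

No ε-productions.
After unit-elimination: S -> b | j | Sb | Yb; Y -> b | Yb.
TERM: introduce A -> b and substitute in every rule of length ≥2.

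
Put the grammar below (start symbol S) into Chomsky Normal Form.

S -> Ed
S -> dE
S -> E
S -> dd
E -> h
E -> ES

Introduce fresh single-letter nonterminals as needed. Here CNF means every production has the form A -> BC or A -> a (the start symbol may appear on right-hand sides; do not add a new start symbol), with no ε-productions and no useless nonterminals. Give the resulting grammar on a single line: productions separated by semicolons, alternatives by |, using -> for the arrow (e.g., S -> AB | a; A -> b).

S -> h | AA | AE | EA | ES; A -> d; E -> h | ES

No ε-productions.
After unit-elimination: S -> h | ES | Ed | dE | dd; E -> h | ES.
TERM: introduce A -> d and substitute in every rule of length ≥2.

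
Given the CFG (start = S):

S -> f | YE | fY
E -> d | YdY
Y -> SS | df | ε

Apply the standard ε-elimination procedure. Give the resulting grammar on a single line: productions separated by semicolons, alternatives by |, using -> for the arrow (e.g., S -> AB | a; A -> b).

Nullable set: {Y}.
S -> YE: Y nullable, giving E | YE.
S -> fY: Y nullable, giving f | fY.
E -> YdY: Y, Y nullable, giving Yd | YdY | d | dY.
Drop Y -> ε.
Unchanged (no nullable symbols): S -> f; E -> d; Y -> SS; Y -> df.

S -> E | f | YE | fY; E -> d | Yd | dY | YdY; Y -> SS | df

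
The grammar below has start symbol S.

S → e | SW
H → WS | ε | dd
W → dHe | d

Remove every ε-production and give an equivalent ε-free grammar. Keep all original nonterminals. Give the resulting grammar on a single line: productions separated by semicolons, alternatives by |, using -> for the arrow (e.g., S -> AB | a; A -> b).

S -> e | SW; H -> WS | dd; W -> d | de | dHe

Nullable set: {H}.
Drop H -> ε.
W -> dHe: H nullable, giving dHe | de.
Unchanged (no nullable symbols): S -> SW; S -> e; H -> WS; H -> dd; W -> d.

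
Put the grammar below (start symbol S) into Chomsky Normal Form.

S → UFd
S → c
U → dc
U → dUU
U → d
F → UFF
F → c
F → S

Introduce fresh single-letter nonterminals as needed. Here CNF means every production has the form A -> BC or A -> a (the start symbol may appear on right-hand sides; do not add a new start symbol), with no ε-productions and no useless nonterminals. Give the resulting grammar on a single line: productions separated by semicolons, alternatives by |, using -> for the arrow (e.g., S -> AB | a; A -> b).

No ε-productions.
After unit-elimination: S -> c | UFd; F -> c | UFF | UFd; U -> d | dc | dUU.
TERM: introduce B -> c, A -> d and substitute in every rule of length ≥2.
BIN: F -> UFA becomes F -> UC, C -> FA; F -> UFF becomes F -> UD, D -> FF; S -> UFA becomes S -> UE, E -> FA; U -> AUU becomes U -> AG, G -> UU.

S -> c | UE; A -> d; B -> c; C -> FA; D -> FF; E -> FA; F -> c | UC | UD; G -> UU; U -> d | AB | AG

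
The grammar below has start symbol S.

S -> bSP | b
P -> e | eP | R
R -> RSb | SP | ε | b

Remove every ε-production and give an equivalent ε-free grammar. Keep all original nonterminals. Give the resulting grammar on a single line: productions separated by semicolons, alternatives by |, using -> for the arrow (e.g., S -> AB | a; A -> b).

S -> b | bS | bSP; P -> R | e | eP; R -> S | b | SP | Sb | RSb

Nullable set: {P, R}.
S -> bSP: P nullable, giving bS | bSP.
P -> R: R nullable, giving R.
P -> eP: P nullable, giving e | eP.
Drop R -> ε.
R -> RSb: R nullable, giving RSb | Sb.
R -> SP: P nullable, giving S | SP.
Unchanged (no nullable symbols): S -> b; P -> e; R -> b.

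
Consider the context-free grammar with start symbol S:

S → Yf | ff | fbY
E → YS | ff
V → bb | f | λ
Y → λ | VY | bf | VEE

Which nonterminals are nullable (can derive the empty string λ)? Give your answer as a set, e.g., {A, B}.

Directly nullable (have an ε-rule): {V, Y}.
Not nullable: E, S — each has a terminal in every rule's right-hand side or depends on a non-nullable symbol.

{V, Y}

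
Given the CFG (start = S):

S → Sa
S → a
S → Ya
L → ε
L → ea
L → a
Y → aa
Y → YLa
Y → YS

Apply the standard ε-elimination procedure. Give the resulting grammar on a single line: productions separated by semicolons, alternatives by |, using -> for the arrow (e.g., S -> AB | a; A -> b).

Nullable set: {L}.
Drop L -> ε.
Y -> YLa: L nullable, giving YLa | Ya.
Unchanged (no nullable symbols): S -> Sa; S -> Ya; S -> a; L -> a; L -> ea; Y -> YS; Y -> aa.

S -> a | Sa | Ya; L -> a | ea; Y -> YS | Ya | aa | YLa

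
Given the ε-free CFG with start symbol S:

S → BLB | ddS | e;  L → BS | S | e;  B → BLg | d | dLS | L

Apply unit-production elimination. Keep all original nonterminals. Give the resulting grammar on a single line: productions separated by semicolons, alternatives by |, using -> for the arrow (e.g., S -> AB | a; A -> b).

S -> e | BLB | ddS; B -> d | e | BS | BLB | BLg | dLS | ddS; L -> e | BS | BLB | ddS

Unit productions: B->L, L->S.
Unit pairs (A ⇒* B via units): (B,L), (B,S), (L,S).
S: inherits non-unit rules of {S} → BLB | ddS | e.
B: inherits non-unit rules of {B, L, S} → BLB | BLg | BS | d | dLS | ddS | e.
L: inherits non-unit rules of {L, S} → BLB | BS | ddS | e.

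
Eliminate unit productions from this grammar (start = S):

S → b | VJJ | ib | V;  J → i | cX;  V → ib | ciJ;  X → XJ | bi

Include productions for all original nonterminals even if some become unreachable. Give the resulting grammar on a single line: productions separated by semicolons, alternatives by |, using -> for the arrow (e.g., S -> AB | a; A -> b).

S -> b | ib | VJJ | ciJ; J -> i | cX; V -> ib | ciJ; X -> XJ | bi

Unit productions: S->V.
Unit pairs (A ⇒* B via units): (S,V).
S: inherits non-unit rules of {S, V} → VJJ | b | ciJ | ib.
J: inherits non-unit rules of {J} → cX | i.
V: inherits non-unit rules of {V} → ciJ | ib.
X: inherits non-unit rules of {X} → XJ | bi.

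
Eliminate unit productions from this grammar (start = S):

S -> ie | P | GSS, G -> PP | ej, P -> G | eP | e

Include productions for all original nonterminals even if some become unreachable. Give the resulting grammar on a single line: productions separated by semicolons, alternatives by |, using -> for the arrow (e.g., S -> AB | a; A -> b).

S -> e | PP | eP | ej | ie | GSS; G -> PP | ej; P -> e | PP | eP | ej

Unit productions: P->G, S->P.
Unit pairs (A ⇒* B via units): (P,G), (S,G), (S,P).
S: inherits non-unit rules of {G, P, S} → GSS | PP | e | eP | ej | ie.
G: inherits non-unit rules of {G} → PP | ej.
P: inherits non-unit rules of {G, P} → PP | e | eP | ej.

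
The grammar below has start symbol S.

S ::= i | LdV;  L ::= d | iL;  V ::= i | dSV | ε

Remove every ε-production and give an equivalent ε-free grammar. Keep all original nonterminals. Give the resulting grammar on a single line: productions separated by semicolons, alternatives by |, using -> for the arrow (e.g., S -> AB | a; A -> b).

S -> i | Ld | LdV; L -> d | iL; V -> i | dS | dSV

Nullable set: {V}.
S -> LdV: V nullable, giving Ld | LdV.
Drop V -> ε.
V -> dSV: V nullable, giving dS | dSV.
Unchanged (no nullable symbols): S -> i; L -> d; L -> iL; V -> i.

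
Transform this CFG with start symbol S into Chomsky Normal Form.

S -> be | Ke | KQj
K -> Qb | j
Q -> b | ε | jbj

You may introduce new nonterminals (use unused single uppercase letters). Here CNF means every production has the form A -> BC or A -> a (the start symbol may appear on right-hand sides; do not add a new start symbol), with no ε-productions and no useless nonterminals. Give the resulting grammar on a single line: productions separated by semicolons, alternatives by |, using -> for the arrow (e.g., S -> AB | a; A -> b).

Nullable: {Q}; after ε-elimination: S -> Ke | Kj | be | KQj; K -> b | j | Qb; Q -> b | jbj.
No unit productions to eliminate.
TERM: introduce A -> b, C -> e, B -> j and substitute in every rule of length ≥2.
BIN: Q -> BAB becomes Q -> BD, D -> AB; S -> KQB becomes S -> KE, E -> QB.

S -> AC | KB | KC | KE; A -> b; B -> j; C -> e; D -> AB; E -> QB; K -> b | j | QA; Q -> b | BD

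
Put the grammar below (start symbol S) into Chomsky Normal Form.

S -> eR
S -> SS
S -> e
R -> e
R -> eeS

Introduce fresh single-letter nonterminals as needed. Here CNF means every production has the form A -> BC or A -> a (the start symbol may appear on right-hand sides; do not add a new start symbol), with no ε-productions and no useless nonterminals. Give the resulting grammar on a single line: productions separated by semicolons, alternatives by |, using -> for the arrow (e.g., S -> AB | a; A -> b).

No ε-productions.
No unit productions to eliminate.
TERM: introduce A -> e and substitute in every rule of length ≥2.
BIN: R -> AAS becomes R -> AB, B -> AS.

S -> e | AR | SS; A -> e; B -> AS; R -> e | AB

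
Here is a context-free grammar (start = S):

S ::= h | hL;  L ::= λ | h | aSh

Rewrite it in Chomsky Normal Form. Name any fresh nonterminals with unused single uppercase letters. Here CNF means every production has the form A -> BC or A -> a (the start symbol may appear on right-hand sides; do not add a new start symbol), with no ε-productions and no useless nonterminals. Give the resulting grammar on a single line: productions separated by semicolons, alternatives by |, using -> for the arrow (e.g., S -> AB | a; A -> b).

S -> h | BL; A -> a; B -> h; C -> SB; L -> h | AC

Nullable: {L}; after ε-elimination: S -> h | hL; L -> h | aSh.
No unit productions to eliminate.
TERM: introduce A -> a, B -> h and substitute in every rule of length ≥2.
BIN: L -> ASB becomes L -> AC, C -> SB.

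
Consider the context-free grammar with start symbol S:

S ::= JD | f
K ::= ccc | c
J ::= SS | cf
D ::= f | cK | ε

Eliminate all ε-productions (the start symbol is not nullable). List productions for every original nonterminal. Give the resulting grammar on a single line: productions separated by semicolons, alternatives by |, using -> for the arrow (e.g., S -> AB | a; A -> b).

Nullable set: {D}.
S -> JD: D nullable, giving J | JD.
Drop D -> ε.
Unchanged (no nullable symbols): S -> f; D -> cK; D -> f; J -> SS; J -> cf; K -> c; K -> ccc.

S -> J | f | JD; D -> f | cK; J -> SS | cf; K -> c | ccc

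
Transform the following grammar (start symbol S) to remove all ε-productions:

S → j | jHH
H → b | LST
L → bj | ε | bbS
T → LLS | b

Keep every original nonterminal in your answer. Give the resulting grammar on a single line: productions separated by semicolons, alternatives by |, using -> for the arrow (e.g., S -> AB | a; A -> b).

Nullable set: {L}.
H -> LST: L nullable, giving LST | ST.
Drop L -> ε.
T -> LLS: L, L nullable, giving LLS | LS | S.
Unchanged (no nullable symbols): S -> j; S -> jHH; H -> b; L -> bbS; L -> bj; T -> b.

S -> j | jHH; H -> b | ST | LST; L -> bj | bbS; T -> S | b | LS | LLS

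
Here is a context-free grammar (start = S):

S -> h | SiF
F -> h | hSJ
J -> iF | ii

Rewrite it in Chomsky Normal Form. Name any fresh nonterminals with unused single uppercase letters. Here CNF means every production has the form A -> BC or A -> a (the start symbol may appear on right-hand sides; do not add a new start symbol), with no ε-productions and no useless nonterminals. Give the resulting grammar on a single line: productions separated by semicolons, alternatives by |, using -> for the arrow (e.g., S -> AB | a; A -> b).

No ε-productions.
No unit productions to eliminate.
TERM: introduce A -> h, B -> i and substitute in every rule of length ≥2.
BIN: F -> ASJ becomes F -> AC, C -> SJ; S -> SBF becomes S -> SD, D -> BF.

S -> h | SD; A -> h; B -> i; C -> SJ; D -> BF; F -> h | AC; J -> BB | BF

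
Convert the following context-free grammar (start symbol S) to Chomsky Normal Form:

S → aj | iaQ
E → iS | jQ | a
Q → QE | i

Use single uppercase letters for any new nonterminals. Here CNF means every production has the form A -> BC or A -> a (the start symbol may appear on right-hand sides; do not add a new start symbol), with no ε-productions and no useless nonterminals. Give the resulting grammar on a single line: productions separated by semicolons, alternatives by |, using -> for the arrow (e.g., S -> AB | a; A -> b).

No ε-productions.
No unit productions to eliminate.
TERM: introduce C -> a, A -> i, B -> j and substitute in every rule of length ≥2.
BIN: S -> ACQ becomes S -> AD, D -> CQ.

S -> AD | CB; A -> i; B -> j; C -> a; D -> CQ; E -> a | AS | BQ; Q -> i | QE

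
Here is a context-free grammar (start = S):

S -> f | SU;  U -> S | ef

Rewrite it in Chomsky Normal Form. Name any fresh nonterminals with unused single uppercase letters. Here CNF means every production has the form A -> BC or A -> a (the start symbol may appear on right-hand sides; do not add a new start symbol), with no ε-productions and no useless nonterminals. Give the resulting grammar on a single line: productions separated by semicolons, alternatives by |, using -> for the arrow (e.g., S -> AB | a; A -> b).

No ε-productions.
After unit-elimination: S -> f | SU; U -> f | SU | ef.
TERM: introduce A -> e, B -> f and substitute in every rule of length ≥2.

S -> f | SU; A -> e; B -> f; U -> f | AB | SU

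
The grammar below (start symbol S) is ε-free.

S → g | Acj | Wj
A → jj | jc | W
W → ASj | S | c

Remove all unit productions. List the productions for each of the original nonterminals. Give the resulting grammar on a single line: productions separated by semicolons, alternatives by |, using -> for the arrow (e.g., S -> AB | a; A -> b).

Unit productions: A->W, W->S.
Unit pairs (A ⇒* B via units): (A,S), (A,W), (W,S).
S: inherits non-unit rules of {S} → Acj | Wj | g.
A: inherits non-unit rules of {A, S, W} → ASj | Acj | Wj | c | g | jc | jj.
W: inherits non-unit rules of {S, W} → ASj | Acj | Wj | c | g.

S -> g | Wj | Acj; A -> c | g | Wj | jc | jj | ASj | Acj; W -> c | g | Wj | ASj | Acj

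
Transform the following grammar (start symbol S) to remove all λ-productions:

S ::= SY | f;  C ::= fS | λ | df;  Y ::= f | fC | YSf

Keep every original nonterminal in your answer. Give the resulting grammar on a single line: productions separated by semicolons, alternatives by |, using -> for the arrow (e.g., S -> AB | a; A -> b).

S -> f | SY; C -> df | fS; Y -> f | fC | YSf

Nullable set: {C}.
Drop C -> λ.
Y -> fC: C nullable, giving f | fC.
Unchanged (no nullable symbols): S -> SY; S -> f; C -> df; C -> fS; Y -> YSf; Y -> f.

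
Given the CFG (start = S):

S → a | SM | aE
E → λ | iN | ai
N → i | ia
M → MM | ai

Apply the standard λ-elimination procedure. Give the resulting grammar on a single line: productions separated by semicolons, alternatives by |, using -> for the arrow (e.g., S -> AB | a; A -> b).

S -> a | SM | aE; E -> ai | iN; M -> MM | ai; N -> i | ia

Nullable set: {E}.
S -> aE: E nullable, giving a | aE.
Drop E -> λ.
Unchanged (no nullable symbols): S -> SM; S -> a; E -> ai; E -> iN; M -> MM; M -> ai; N -> i; N -> ia.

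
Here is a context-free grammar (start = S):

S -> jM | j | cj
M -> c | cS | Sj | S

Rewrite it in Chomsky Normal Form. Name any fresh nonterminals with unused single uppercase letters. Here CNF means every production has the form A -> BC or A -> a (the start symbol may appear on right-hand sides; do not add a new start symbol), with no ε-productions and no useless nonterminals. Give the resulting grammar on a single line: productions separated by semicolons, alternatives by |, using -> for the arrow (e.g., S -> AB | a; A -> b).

No ε-productions.
After unit-elimination: S -> j | cj | jM; M -> c | j | Sj | cS | cj | jM.
TERM: introduce B -> c, A -> j and substitute in every rule of length ≥2.

S -> j | AM | BA; A -> j; B -> c; M -> c | j | AM | BA | BS | SA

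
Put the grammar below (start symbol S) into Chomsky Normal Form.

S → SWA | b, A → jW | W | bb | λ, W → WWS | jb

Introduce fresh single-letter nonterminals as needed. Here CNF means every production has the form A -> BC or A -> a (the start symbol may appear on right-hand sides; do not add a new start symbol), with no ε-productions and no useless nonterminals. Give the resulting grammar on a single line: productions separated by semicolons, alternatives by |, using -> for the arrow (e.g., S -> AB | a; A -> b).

S -> b | SE | SW; A -> BB | CB | CW | WD; B -> b; C -> j; D -> WS; E -> WA; F -> WS; W -> CB | WF

Nullable: {A}; after ε-elimination: S -> b | SW | SWA; A -> W | bb | jW; W -> jb | WWS.
After unit-elimination: S -> b | SW | SWA; A -> bb | jW | jb | WWS; W -> jb | WWS.
TERM: introduce B -> b, C -> j and substitute in every rule of length ≥2.
BIN: A -> WWS becomes A -> WD, D -> WS; S -> SWA becomes S -> SE, E -> WA; W -> WWS becomes W -> WF, F -> WS.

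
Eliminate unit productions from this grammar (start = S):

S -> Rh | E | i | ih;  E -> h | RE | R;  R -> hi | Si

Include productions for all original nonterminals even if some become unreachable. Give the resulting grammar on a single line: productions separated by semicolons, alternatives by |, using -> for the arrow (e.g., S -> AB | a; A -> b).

Unit productions: E->R, S->E.
Unit pairs (A ⇒* B via units): (E,R), (S,E), (S,R).
S: inherits non-unit rules of {E, R, S} → RE | Rh | Si | h | hi | i | ih.
E: inherits non-unit rules of {E, R} → RE | Si | h | hi.
R: inherits non-unit rules of {R} → Si | hi.

S -> h | i | RE | Rh | Si | hi | ih; E -> h | RE | Si | hi; R -> Si | hi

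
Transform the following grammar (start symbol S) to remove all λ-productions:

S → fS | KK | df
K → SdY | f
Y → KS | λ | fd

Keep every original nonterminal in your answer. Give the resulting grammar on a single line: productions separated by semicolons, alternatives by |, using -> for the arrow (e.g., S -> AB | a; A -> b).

S -> KK | df | fS; K -> f | Sd | SdY; Y -> KS | fd

Nullable set: {Y}.
K -> SdY: Y nullable, giving Sd | SdY.
Drop Y -> λ.
Unchanged (no nullable symbols): S -> KK; S -> df; S -> fS; K -> f; Y -> KS; Y -> fd.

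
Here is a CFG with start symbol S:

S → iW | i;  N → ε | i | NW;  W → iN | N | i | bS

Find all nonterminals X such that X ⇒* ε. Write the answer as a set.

Directly nullable (have an ε-rule): {N}.
W is nullable via W -> N (every symbol on the right is already known nullable).
Not nullable: S — each has a terminal in every rule's right-hand side or depends on a non-nullable symbol.

{N, W}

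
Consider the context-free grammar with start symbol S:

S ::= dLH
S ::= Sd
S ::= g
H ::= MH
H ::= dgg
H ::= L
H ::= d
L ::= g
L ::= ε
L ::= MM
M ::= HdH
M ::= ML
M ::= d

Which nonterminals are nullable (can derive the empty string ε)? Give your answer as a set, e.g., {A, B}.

{H, L}

Directly nullable (have an ε-rule): {L}.
H is nullable via H -> L (every symbol on the right is already known nullable).
Not nullable: M, S — each has a terminal in every rule's right-hand side or depends on a non-nullable symbol.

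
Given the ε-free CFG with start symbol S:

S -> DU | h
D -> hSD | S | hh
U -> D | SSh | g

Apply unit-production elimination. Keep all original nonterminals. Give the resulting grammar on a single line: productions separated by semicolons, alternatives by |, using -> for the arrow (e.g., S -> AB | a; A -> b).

S -> h | DU; D -> h | DU | hh | hSD; U -> g | h | DU | hh | SSh | hSD

Unit productions: D->S, U->D.
Unit pairs (A ⇒* B via units): (D,S), (U,D), (U,S).
S: inherits non-unit rules of {S} → DU | h.
D: inherits non-unit rules of {D, S} → DU | h | hSD | hh.
U: inherits non-unit rules of {D, S, U} → DU | SSh | g | h | hSD | hh.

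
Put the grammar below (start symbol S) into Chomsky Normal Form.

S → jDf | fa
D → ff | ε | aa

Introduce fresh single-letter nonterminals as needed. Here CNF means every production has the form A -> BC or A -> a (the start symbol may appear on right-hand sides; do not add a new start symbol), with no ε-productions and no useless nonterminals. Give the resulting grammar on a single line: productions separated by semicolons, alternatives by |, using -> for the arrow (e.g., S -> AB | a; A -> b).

Nullable: {D}; after ε-elimination: S -> fa | jf | jDf; D -> aa | ff.
No unit productions to eliminate.
TERM: introduce A -> a, B -> f, C -> j and substitute in every rule of length ≥2.
BIN: S -> CDB becomes S -> CE, E -> DB.

S -> BA | CB | CE; A -> a; B -> f; C -> j; D -> AA | BB; E -> DB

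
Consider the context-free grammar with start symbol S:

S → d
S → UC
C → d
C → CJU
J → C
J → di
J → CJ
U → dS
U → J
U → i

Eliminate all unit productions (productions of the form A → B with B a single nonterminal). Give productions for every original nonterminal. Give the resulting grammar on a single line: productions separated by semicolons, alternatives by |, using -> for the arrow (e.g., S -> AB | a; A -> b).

Unit productions: J->C, U->J.
Unit pairs (A ⇒* B via units): (J,C), (U,C), (U,J).
S: inherits non-unit rules of {S} → UC | d.
C: inherits non-unit rules of {C} → CJU | d.
J: inherits non-unit rules of {C, J} → CJ | CJU | d | di.
U: inherits non-unit rules of {C, J, U} → CJ | CJU | d | dS | di | i.

S -> d | UC; C -> d | CJU; J -> d | CJ | di | CJU; U -> d | i | CJ | dS | di | CJU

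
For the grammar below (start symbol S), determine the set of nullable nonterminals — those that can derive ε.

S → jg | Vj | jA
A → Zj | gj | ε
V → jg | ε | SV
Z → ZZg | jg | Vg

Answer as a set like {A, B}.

{A, V}

Directly nullable (have an ε-rule): {A, V}.
Not nullable: S, Z — each has a terminal in every rule's right-hand side or depends on a non-nullable symbol.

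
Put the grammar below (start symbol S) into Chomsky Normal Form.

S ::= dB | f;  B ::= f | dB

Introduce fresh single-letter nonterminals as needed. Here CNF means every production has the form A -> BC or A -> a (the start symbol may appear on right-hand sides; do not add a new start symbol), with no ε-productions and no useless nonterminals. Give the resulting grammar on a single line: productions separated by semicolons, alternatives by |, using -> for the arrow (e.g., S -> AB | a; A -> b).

S -> f | AB; A -> d; B -> f | AB

No ε-productions.
No unit productions to eliminate.
TERM: introduce A -> d and substitute in every rule of length ≥2.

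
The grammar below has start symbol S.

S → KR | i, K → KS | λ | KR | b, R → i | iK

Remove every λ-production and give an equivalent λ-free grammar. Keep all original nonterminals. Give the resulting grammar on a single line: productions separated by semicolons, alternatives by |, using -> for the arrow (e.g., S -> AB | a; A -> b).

S -> R | i | KR; K -> R | S | b | KR | KS; R -> i | iK

Nullable set: {K}.
S -> KR: K nullable, giving KR | R.
Drop K -> λ.
K -> KR: K nullable, giving KR | R.
K -> KS: K nullable, giving KS | S.
R -> iK: K nullable, giving i | iK.
Unchanged (no nullable symbols): S -> i; K -> b; R -> i.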